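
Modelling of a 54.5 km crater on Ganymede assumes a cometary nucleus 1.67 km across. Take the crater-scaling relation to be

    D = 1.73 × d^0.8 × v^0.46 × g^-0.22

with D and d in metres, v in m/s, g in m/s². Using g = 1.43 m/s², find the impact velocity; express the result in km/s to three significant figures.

Rearranging for v: v = [D / (1.73 · 1670^0.8 · 1.43^-0.22)]^(1/0.46).
D = 54500 m.
1670^0.8 = 378.6
1.43^-0.22 = 0.9243
Denominator = 1.73 × 378.6 × 0.9243 = 605.4
D / 605.4 = 54500 / 605.4 = 90.02
v = 90.02^(1/0.46) = 90.02^2.1739 = 17723 m/s

v ≈ 17.7 km/s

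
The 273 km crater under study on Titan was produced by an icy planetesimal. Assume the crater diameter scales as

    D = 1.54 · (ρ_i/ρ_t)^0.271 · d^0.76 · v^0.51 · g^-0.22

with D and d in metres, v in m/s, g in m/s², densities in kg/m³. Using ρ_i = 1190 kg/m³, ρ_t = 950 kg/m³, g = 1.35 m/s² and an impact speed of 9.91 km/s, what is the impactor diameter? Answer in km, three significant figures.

d ≈ 16.9 km

Rearranging for d: d = [D / (1.54 · (1190/950)^0.271 · 9910^0.51 · 1.35^-0.22)]^(1/0.76).
D = 273000 m.
(1190/950)^0.271 = 1.063
9910^0.51 = 109.1
1.35^-0.22 = 0.9361
Denominator = 1.54 × 1.063 × 109.1 × 0.9361 = 167.2
D / 167.2 = 273000 / 167.2 = 1633
d = 1633^(1/0.76) = 1633^1.3158 = 16891 m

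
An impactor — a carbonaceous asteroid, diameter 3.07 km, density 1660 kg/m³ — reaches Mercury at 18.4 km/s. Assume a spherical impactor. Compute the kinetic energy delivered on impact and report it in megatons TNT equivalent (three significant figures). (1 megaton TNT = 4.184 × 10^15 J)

d = 3070 m; v = 18400 m/s.
Mass m = (π/6) ρ d³ = (π/6) × 1660 × (3070)³ = 2.515 × 10^13 kg
E = ½ m v² = 0.5 × 2.515 × 10^13 × (18400)² = 4.257 × 10^21 J
   = 4.257 × 10^21 / 4.184×10^15 = 1.017 × 10^6 Mt

E ≈ 1.02 × 10^6 Mt TNT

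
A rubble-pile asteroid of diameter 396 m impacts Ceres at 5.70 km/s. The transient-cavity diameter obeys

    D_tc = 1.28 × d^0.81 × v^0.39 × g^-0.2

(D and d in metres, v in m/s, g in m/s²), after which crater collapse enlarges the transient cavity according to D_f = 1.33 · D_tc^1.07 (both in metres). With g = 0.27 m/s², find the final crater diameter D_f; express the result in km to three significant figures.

v = 5700 m/s.
d^0.81 = 396^0.81 = 127.1
v^0.39 = 5700^0.39 = 29.16
g^-0.2 = 0.27^-0.2 = 1.299
D_tc = 1.28 × 127.1 × 29.16 × 1.299 = 6162 m
D_f = 1.33 × (6162)^1.07 = 15096 m
     = 15.10 km

D_f ≈ 15.1 km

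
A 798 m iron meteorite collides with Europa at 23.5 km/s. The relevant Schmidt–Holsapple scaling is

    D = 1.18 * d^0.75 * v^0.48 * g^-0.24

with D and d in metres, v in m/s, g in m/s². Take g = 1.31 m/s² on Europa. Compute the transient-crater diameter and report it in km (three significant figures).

D ≈ 20.8 km

In SI units: v = 23500 m/s.
d^0.75 = 798^0.75 = 150.1
v^0.48 = 23500^0.48 = 125.3
g^-0.24 = 1.31^-0.24 = 0.9372
D = 1.18 × 150.1 × 125.3 × 0.9372 = 20799 m
   = 20.80 km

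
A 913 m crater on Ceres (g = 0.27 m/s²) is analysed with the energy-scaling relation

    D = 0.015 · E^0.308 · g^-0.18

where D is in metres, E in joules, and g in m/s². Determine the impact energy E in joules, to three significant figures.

E ≈ 1.59 × 10^15 J

Rearranging: E = [D / (0.015 · g^-0.18)]^(1/0.308).
g^-0.18 = 0.27^-0.18 = 1.266
D / (0.015 × 1.266) = 913 / (0.01899) = 4.808 × 10^4
E = (4.808 × 10^4)^3.2468 = 1.590 × 10^15 J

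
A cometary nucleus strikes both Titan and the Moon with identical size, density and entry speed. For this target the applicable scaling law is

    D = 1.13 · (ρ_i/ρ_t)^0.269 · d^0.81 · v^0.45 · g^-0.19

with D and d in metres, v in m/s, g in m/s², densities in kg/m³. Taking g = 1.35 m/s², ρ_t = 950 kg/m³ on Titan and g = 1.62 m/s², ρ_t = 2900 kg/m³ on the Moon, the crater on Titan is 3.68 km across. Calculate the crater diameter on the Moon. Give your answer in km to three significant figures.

D ≈ 2.63 km

The impactor-only factors (d, v, ρ_i) cancel in the ratio, leaving D_Moon/D_Titan = (g_Moon/g_Titan)^-0.19 · (ρ_t,Titan/ρ_t,Moon)^0.269.
(1.62/1.35)^-0.19 = 1.200^-0.19 = 0.9660
(950/2900)^0.269 = 0.3276^0.269 = 0.7407
Ratio = 0.9660 × 0.7407 = 0.7155
D_Moon = 0.7155 × 3.68 km = 2.63 km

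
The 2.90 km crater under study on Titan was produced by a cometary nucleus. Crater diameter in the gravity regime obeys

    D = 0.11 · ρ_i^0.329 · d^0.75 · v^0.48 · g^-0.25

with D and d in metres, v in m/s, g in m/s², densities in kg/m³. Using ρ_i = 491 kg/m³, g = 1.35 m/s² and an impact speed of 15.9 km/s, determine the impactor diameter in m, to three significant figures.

Rearranging for d: d = [D / (0.11 · 491^0.329 · 15900^0.48 · 1.35^-0.25)]^(1/0.75).
D = 2900 m.
491^0.329 = 7.680
15900^0.48 = 103.9
1.35^-0.25 = 0.9277
Denominator = 0.11 × 7.680 × 103.9 × 0.9277 = 81.43
D / 81.43 = 2900 / 81.43 = 35.61
d = 35.61^(1/0.75) = 35.61^1.3333 = 117.1 m

d ≈ 117 m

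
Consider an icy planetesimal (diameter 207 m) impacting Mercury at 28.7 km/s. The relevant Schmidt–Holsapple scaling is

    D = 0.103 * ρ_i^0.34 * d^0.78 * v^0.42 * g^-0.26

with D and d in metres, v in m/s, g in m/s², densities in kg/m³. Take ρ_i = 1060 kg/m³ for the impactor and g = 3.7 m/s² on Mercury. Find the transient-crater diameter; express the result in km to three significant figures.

D ≈ 3.74 km

In SI units: v = 28700 m/s.
ρ_i^0.34 = 1060^0.34 = 10.68
d^0.78 = 207^0.78 = 64.04
v^0.42 = 28700^0.42 = 74.53
g^-0.26 = 3.7^-0.26 = 0.7117
D = 0.103 × 10.68 × 64.04 × 74.53 × 0.7117 = 3737 m
   = 3.737 km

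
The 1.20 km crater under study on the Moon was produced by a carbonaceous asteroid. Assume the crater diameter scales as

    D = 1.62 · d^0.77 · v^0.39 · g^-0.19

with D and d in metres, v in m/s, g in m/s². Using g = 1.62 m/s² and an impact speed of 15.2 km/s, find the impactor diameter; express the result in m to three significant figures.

Rearranging for d: d = [D / (1.62 · 15200^0.39 · 1.62^-0.19)]^(1/0.77).
D = 1200 m.
15200^0.39 = 42.75
1.62^-0.19 = 0.9124
Denominator = 1.62 × 42.75 × 0.9124 = 63.19
D / 63.19 = 1200 / 63.19 = 18.99
d = 18.99^(1/0.77) = 18.99^1.2987 = 45.75 m

d ≈ 45.8 m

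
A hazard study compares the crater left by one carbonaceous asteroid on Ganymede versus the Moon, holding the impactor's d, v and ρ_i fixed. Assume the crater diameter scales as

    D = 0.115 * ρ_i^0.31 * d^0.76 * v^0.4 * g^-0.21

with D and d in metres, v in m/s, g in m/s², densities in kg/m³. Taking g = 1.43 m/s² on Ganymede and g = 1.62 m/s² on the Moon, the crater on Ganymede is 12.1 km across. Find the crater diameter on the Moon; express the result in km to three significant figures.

D ≈ 11.8 km

All impactor-dependent factors cancel in the ratio, leaving D_Moon/D_Ganymede = (g_Moon/g_Ganymede)^-0.21.
(1.62/1.43)^-0.21 = 1.133^-0.21 = 0.9741
D_Moon = 0.9741 × 12.1 km = 11.8 km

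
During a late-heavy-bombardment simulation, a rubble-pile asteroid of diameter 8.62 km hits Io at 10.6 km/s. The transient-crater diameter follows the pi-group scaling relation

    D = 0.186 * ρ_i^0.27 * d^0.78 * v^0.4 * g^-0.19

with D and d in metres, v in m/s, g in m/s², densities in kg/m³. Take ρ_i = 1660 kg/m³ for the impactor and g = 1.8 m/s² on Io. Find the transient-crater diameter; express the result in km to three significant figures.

In SI units: d = 8620 m, v = 10600 m/s.
ρ_i^0.27 = 1660^0.27 = 7.403
d^0.78 = 8620^0.78 = 1174
v^0.4 = 10600^0.4 = 40.75
g^-0.19 = 1.8^-0.19 = 0.8943
D = 0.186 × 7.403 × 1174 × 40.75 × 0.8943 = 58911 m
   = 58.91 km

D ≈ 58.9 km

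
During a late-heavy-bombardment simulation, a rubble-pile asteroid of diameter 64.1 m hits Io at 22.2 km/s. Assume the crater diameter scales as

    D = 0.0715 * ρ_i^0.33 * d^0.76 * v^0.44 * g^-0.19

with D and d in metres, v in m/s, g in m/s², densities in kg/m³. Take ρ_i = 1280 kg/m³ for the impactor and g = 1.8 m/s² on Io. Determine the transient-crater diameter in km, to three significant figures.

In SI units: v = 22200 m/s.
ρ_i^0.33 = 1280^0.33 = 10.60
d^0.76 = 64.1^0.76 = 23.62
v^0.44 = 22200^0.44 = 81.73
g^-0.19 = 1.8^-0.19 = 0.8943
D = 0.0715 × 10.60 × 23.62 × 81.73 × 0.8943 = 1308 m
   = 1.308 km

D ≈ 1.31 km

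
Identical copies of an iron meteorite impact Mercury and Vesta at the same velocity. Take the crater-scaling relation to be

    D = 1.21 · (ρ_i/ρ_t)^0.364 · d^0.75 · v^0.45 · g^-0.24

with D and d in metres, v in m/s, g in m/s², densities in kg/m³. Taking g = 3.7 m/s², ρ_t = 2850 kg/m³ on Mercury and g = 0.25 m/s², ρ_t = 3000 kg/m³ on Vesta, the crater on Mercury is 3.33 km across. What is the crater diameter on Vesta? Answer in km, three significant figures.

D ≈ 6.24 km

The impactor-only factors (d, v, ρ_i) cancel in the ratio, leaving D_Vesta/D_Mercury = (g_Vesta/g_Mercury)^-0.24 · (ρ_t,Mercury/ρ_t,Vesta)^0.364.
(0.25/3.7)^-0.24 = 0.06757^-0.24 = 1.909
(2850/3000)^0.364 = 0.9500^0.364 = 0.9815
Ratio = 1.909 × 0.9815 = 1.874
D_Vesta = 1.874 × 3.33 km = 6.24 km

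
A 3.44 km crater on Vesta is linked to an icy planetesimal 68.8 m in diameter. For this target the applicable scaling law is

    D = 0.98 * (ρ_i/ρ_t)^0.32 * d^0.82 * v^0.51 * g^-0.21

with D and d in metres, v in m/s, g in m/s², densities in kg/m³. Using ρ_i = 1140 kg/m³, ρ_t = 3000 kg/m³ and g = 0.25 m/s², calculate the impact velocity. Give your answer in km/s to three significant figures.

Rearranging for v: v = [D / (0.98 · (1140/3000)^0.32 · 68.8^0.82 · 0.25^-0.21)]^(1/0.51).
D = 3440 m.
(1140/3000)^0.32 = 0.7337
68.8^0.82 = 32.12
0.25^-0.21 = 1.338
Denominator = 0.98 × 0.7337 × 32.12 × 1.338 = 30.90
D / 30.90 = 3440 / 30.90 = 111.3
v = 111.3^(1/0.51) = 111.3^1.9608 = 10298 m/s

v ≈ 10.3 km/s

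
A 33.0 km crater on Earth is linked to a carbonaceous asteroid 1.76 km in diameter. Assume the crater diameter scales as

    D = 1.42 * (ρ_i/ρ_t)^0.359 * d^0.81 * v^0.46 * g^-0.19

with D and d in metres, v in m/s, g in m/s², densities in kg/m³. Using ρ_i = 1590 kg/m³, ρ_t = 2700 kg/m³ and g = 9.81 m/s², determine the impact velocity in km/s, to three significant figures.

v ≈ 23.2 km/s

Rearranging for v: v = [D / (1.42 · (1590/2700)^0.359 · 1760^0.81 · 9.81^-0.19)]^(1/0.46).
D = 33000 m.
(1590/2700)^0.359 = 0.8269
1760^0.81 = 425.5
9.81^-0.19 = 0.6480
Denominator = 1.42 × 0.8269 × 425.5 × 0.6480 = 323.8
D / 323.8 = 33000 / 323.8 = 101.9
v = 101.9^(1/0.46) = 101.9^2.1739 = 23204 m/s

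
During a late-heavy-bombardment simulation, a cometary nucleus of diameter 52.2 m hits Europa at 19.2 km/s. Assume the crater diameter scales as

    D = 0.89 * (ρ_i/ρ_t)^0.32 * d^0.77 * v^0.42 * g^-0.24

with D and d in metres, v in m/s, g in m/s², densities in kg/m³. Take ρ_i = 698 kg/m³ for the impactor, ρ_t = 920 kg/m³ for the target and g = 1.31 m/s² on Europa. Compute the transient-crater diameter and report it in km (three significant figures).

In SI units: v = 19200 m/s.
(ρ_i/ρ_t)^0.32 = (698/920)^0.32 = 0.9154
d^0.77 = 52.2^0.77 = 21.02
v^0.42 = 19200^0.42 = 62.95
g^-0.24 = 1.31^-0.24 = 0.9372
D = 0.89 × 0.9154 × 21.02 × 62.95 × 0.9372 = 1010 m
   = 1.010 km

D ≈ 1.01 km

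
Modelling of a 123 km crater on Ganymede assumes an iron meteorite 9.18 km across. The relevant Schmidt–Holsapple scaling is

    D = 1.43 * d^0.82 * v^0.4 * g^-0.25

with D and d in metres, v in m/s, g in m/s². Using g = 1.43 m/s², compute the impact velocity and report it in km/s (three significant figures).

v ≈ 20.4 km/s

Rearranging for v: v = [D / (1.43 · 9180^0.82 · 1.43^-0.25)]^(1/0.4).
D = 123000 m.
9180^0.82 = 1776
1.43^-0.25 = 0.9145
Denominator = 1.43 × 1776 × 0.9145 = 2323
D / 2323 = 123000 / 2323 = 52.95
v = 52.95^(1/0.4) = 52.95^2.5 = 20402 m/s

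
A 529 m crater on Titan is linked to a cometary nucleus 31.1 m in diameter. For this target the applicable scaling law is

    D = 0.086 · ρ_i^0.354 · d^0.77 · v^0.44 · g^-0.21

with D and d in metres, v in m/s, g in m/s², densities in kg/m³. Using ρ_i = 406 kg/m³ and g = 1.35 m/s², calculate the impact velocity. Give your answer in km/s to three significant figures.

Rearranging for v: v = [D / (0.086 · 406^0.354 · 31.1^0.77 · 1.35^-0.21)]^(1/0.44).
406^0.354 = 8.383
31.1^0.77 = 14.11
1.35^-0.21 = 0.9389
Denominator = 0.086 × 8.383 × 14.11 × 0.9389 = 9.551
D / 9.551 = 529 / 9.551 = 55.39
v = 55.39^(1/0.44) = 55.39^2.2727 = 9168 m/s

v ≈ 9.17 km/s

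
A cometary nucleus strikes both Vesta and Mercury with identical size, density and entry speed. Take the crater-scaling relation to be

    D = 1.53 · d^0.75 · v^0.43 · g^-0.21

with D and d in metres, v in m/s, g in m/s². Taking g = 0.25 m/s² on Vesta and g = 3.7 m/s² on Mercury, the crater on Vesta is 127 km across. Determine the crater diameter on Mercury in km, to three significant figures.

All impactor-dependent factors cancel in the ratio, leaving D_Mercury/D_Vesta = (g_Mercury/g_Vesta)^-0.21.
(3.7/0.25)^-0.21 = 14.80^-0.21 = 0.5679
D_Mercury = 0.5679 × 127 km = 72.1 km

D ≈ 72.1 km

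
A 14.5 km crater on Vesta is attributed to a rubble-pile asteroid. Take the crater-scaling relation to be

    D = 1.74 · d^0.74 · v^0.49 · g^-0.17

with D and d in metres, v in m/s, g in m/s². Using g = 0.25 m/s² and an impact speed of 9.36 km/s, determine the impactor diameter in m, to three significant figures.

d ≈ 339 m

Rearranging for d: d = [D / (1.74 · 9360^0.49 · 0.25^-0.17)]^(1/0.74).
D = 14500 m.
9360^0.49 = 88.29
0.25^-0.17 = 1.266
Denominator = 1.74 × 88.29 × 1.266 = 194.5
D / 194.5 = 14500 / 194.5 = 74.55
d = 74.55^(1/0.74) = 74.55^1.3514 = 339.2 m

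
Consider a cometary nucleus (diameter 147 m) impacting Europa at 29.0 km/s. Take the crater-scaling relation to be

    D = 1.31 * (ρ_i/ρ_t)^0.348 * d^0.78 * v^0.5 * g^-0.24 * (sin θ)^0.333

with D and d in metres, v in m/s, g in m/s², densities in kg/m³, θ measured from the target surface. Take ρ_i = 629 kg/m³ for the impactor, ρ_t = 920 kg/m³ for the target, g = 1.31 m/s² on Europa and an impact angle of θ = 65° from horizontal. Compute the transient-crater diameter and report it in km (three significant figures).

D ≈ 8.69 km

In SI units: v = 29000 m/s.
(ρ_i/ρ_t)^0.348 = (629/920)^0.348 = 0.8761
d^0.78 = 147^0.78 = 49.04
v^0.5 = 29000^0.5 = 170.3
g^-0.24 = 1.31^-0.24 = 0.9372
(sin 65°)^0.333 = 0.9063^0.333 = 0.9678
D = 1.31 × 0.8761 × 49.04 × 170.3 × 0.9372 × 0.9678 = 8694 m
   = 8.694 km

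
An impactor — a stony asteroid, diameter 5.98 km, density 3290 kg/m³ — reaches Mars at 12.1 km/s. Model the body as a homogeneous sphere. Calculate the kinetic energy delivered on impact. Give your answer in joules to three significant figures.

d = 5980 m; v = 12100 m/s.
Mass m = (π/6) ρ d³ = (π/6) × 3290 × (5980)³ = 3.684 × 10^14 kg
E = ½ m v² = 0.5 × 3.684 × 10^14 × (12100)² = 2.697 × 10^22 J

E ≈ 2.70 × 10^22 J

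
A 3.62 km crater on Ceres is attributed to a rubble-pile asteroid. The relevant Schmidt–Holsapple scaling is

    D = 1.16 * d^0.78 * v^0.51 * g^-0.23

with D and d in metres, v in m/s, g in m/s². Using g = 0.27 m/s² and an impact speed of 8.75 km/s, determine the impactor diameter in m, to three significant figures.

d ≈ 54.3 m

Rearranging for d: d = [D / (1.16 · 8750^0.51 · 0.27^-0.23)]^(1/0.78).
D = 3620 m.
8750^0.51 = 102.4
0.27^-0.23 = 1.351
Denominator = 1.16 × 102.4 × 1.351 = 160.5
D / 160.5 = 3620 / 160.5 = 22.55
d = 22.55^(1/0.78) = 22.55^1.2821 = 54.31 m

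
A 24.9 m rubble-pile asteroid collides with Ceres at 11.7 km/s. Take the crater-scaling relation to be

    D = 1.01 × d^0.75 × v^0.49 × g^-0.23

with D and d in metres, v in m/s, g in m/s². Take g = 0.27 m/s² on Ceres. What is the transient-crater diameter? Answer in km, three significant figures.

D ≈ 1.50 km

In SI units: v = 11700 m/s.
d^0.75 = 24.9^0.75 = 11.15
v^0.49 = 11700^0.49 = 98.49
g^-0.23 = 0.27^-0.23 = 1.351
D = 1.01 × 11.15 × 98.49 × 1.351 = 1498 m
   = 1.498 km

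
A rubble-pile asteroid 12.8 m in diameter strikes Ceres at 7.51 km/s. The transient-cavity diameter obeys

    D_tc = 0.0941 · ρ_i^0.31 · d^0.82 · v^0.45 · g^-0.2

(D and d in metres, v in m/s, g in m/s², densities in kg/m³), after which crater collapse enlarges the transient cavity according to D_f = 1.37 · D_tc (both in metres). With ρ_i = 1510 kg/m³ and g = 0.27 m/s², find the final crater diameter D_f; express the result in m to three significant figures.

D_f ≈ 727 m

v = 7510 m/s.
ρ_i^0.31 = 1510^0.31 = 9.671
d^0.82 = 12.8^0.82 = 8.089
v^0.45 = 7510^0.45 = 55.47
g^-0.2 = 0.27^-0.2 = 1.299
D_tc = 0.0941 × 9.671 × 8.089 × 55.47 × 1.299 = 530.4 m
D_f = 1.37 × 530.4 = 726.6 m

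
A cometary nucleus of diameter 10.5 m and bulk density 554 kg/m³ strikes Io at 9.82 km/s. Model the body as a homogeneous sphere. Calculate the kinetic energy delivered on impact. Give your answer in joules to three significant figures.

v = 9820 m/s.
Mass m = (π/6) ρ d³ = (π/6) × 554 × (10.5)³ = 3.358 × 10^5 kg
E = ½ m v² = 0.5 × 3.358 × 10^5 × (9820)² = 1.619 × 10^13 J

E ≈ 1.62 × 10^13 J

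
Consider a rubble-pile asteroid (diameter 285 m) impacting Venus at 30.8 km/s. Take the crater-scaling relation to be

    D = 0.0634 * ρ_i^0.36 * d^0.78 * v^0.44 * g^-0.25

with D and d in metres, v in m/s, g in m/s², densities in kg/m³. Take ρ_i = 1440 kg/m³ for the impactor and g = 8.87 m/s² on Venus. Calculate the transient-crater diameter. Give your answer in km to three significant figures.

D ≈ 3.91 km

In SI units: v = 30800 m/s.
ρ_i^0.36 = 1440^0.36 = 13.71
d^0.78 = 285^0.78 = 82.18
v^0.44 = 30800^0.44 = 94.40
g^-0.25 = 8.87^-0.25 = 0.5795
D = 0.0634 × 13.71 × 82.18 × 94.40 × 0.5795 = 3908 m
   = 3.908 km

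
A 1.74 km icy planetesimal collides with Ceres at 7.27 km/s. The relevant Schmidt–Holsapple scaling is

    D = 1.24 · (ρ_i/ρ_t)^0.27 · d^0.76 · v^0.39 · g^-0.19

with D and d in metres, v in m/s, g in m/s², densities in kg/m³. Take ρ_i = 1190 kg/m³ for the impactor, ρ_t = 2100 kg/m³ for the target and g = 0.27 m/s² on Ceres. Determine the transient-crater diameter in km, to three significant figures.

In SI units: d = 1740 m, v = 7270 m/s.
(ρ_i/ρ_t)^0.27 = (1190/2100)^0.27 = 0.8578
d^0.76 = 1740^0.76 = 290.3
v^0.39 = 7270^0.39 = 32.06
g^-0.19 = 0.27^-0.19 = 1.282
D = 1.24 × 0.8578 × 290.3 × 32.06 × 1.282 = 12691 m
   = 12.69 km

D ≈ 12.7 km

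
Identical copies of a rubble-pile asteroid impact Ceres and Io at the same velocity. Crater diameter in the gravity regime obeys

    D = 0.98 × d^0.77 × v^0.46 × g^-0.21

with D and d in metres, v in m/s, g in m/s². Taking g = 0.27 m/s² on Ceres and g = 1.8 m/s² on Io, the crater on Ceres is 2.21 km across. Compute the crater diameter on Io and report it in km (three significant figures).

All impactor-dependent factors cancel in the ratio, leaving D_Io/D_Ceres = (g_Io/g_Ceres)^-0.21.
(1.8/0.27)^-0.21 = 6.667^-0.21 = 0.6714
D_Io = 0.6714 × 2.21 km = 1.48 km

D ≈ 1.48 km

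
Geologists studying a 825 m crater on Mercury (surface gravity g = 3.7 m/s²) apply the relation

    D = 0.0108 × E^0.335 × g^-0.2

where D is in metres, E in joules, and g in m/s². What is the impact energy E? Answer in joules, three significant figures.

Rearranging: E = [D / (0.0108 · g^-0.2)]^(1/0.335).
g^-0.2 = 3.7^-0.2 = 0.7698
D / (0.0108 × 0.7698) = 825 / (8.314 × 10^-3) = 9.923 × 10^4
E = (9.923 × 10^4)^2.9851 = 8.232 × 10^14 J

E ≈ 8.23 × 10^14 J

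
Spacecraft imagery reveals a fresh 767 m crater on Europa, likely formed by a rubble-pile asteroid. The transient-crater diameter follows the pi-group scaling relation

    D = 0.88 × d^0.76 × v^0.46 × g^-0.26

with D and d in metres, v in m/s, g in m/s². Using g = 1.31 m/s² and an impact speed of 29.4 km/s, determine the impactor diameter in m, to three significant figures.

d ≈ 16.0 m

Rearranging for d: d = [D / (0.88 · 29400^0.46 · 1.31^-0.26)]^(1/0.76).
29400^0.46 = 113.6
1.31^-0.26 = 0.9322
Denominator = 0.88 × 113.6 × 0.9322 = 93.19
D / 93.19 = 767 / 93.19 = 8.230
d = 8.230^(1/0.76) = 8.230^1.3158 = 16.01 m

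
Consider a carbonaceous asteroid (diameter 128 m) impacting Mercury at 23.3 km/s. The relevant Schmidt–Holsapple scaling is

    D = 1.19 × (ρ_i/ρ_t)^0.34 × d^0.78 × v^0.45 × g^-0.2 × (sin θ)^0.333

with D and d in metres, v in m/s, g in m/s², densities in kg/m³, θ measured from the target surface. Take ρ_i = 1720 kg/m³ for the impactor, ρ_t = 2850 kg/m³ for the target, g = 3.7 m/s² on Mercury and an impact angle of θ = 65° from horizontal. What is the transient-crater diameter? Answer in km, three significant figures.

In SI units: v = 23300 m/s.
(ρ_i/ρ_t)^0.34 = (1720/2850)^0.34 = 0.8422
d^0.78 = 128^0.78 = 44.02
v^0.45 = 23300^0.45 = 92.32
g^-0.2 = 3.7^-0.2 = 0.7698
(sin 65°)^0.333 = 0.9063^0.333 = 0.9678
D = 1.19 × 0.8422 × 44.02 × 92.32 × 0.7698 × 0.9678 = 3034 m
   = 3.034 km

D ≈ 3.03 km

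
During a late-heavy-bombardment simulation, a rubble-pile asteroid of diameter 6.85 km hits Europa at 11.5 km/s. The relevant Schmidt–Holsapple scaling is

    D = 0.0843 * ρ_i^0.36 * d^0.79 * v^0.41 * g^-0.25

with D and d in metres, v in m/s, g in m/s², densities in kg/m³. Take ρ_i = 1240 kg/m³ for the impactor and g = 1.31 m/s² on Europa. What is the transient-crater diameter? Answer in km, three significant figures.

D ≈ 50.7 km

In SI units: d = 6850 m, v = 11500 m/s.
ρ_i^0.36 = 1240^0.36 = 12.99
d^0.79 = 6850^0.79 = 1072
v^0.41 = 11500^0.41 = 46.23
g^-0.25 = 1.31^-0.25 = 0.9347
D = 0.0843 × 12.99 × 1072 × 46.23 × 0.9347 = 50726 m
   = 50.73 km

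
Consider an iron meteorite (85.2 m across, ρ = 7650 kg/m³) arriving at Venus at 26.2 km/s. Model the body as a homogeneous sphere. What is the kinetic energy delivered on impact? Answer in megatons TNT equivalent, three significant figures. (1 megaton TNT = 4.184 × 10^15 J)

v = 26200 m/s.
Mass m = (π/6) ρ d³ = (π/6) × 7650 × (85.2)³ = 2.477 × 10^9 kg
E = ½ m v² = 0.5 × 2.477 × 10^9 × (26200)² = 8.502 × 10^17 J
   = 8.502 × 10^17 / 4.184×10^15 = 203.2 Mt

E ≈ 203 Mt TNT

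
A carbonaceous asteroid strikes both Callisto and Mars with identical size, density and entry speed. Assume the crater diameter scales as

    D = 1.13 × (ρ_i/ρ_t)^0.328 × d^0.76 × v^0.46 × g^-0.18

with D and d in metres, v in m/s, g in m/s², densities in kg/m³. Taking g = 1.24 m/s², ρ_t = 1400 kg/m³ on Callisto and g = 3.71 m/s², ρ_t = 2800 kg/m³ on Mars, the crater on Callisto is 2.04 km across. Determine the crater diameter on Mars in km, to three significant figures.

D ≈ 1.33 km

The impactor-only factors (d, v, ρ_i) cancel in the ratio, leaving D_Mars/D_Callisto = (g_Mars/g_Callisto)^-0.18 · (ρ_t,Callisto/ρ_t,Mars)^0.328.
(3.71/1.24)^-0.18 = 2.992^-0.18 = 0.8210
(1400/2800)^0.328 = 0.5000^0.328 = 0.7966
Ratio = 0.8210 × 0.7966 = 0.6540
D_Mars = 0.6540 × 2.04 km = 1.33 km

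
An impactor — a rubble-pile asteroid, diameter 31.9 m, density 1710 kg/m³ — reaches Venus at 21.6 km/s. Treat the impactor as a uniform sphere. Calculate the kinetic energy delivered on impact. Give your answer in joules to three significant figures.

v = 21600 m/s.
Mass m = (π/6) ρ d³ = (π/6) × 1710 × (31.9)³ = 2.906 × 10^7 kg
E = ½ m v² = 0.5 × 2.906 × 10^7 × (21600)² = 6.779 × 10^15 J

E ≈ 6.78 × 10^15 J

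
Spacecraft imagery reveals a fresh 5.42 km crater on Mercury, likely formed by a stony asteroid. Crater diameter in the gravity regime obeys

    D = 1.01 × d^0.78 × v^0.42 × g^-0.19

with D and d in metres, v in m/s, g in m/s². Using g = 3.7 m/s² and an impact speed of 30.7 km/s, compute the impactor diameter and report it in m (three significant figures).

d ≈ 319 m

Rearranging for d: d = [D / (1.01 · 30700^0.42 · 3.7^-0.19)]^(1/0.78).
D = 5420 m.
30700^0.42 = 76.67
3.7^-0.19 = 0.7799
Denominator = 1.01 × 76.67 × 0.7799 = 60.39
D / 60.39 = 5420 / 60.39 = 89.75
d = 89.75^(1/0.78) = 89.75^1.2821 = 319.1 m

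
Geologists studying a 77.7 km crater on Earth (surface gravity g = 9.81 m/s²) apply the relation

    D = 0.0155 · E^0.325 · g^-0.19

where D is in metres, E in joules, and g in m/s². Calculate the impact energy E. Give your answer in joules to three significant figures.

Rearranging: E = [D / (0.0155 · g^-0.19)]^(1/0.325).
D = 77700 m.
g^-0.19 = 9.81^-0.19 = 0.6480
D / (0.0155 × 0.6480) = 77700 / (0.01004) = 7.739 × 10^6
E = (7.739 × 10^6)^3.0769 = 1.570 × 10^21 J

E ≈ 1.57 × 10^21 J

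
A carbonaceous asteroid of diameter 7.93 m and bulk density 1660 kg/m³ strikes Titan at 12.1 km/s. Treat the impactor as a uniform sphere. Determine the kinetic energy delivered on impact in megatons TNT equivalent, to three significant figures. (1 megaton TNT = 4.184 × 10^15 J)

v = 12100 m/s.
Mass m = (π/6) ρ d³ = (π/6) × 1660 × (7.93)³ = 4.334 × 10^5 kg
E = ½ m v² = 0.5 × 4.334 × 10^5 × (12100)² = 3.173 × 10^13 J
   = 3.173 × 10^13 / 4.184×10^15 = 7.584 × 10^-3 Mt

E ≈ 7.58 × 10^-3 Mt TNT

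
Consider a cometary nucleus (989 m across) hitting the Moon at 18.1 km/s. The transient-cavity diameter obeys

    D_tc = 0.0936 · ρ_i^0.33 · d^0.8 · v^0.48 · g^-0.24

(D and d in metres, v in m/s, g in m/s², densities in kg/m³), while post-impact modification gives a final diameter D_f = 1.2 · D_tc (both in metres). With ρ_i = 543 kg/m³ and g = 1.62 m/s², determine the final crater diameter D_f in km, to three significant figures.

v = 18100 m/s.
ρ_i^0.33 = 543^0.33 = 7.989
d^0.8 = 989^0.8 = 249.0
v^0.48 = 18100^0.48 = 110.6
g^-0.24 = 1.62^-0.24 = 0.8907
D_tc = 0.0936 × 7.989 × 249.0 × 110.6 × 0.8907 = 18340 m
D_f = 1.2 × 18340 = 22008 m
     = 22.01 km

D_f ≈ 22.0 km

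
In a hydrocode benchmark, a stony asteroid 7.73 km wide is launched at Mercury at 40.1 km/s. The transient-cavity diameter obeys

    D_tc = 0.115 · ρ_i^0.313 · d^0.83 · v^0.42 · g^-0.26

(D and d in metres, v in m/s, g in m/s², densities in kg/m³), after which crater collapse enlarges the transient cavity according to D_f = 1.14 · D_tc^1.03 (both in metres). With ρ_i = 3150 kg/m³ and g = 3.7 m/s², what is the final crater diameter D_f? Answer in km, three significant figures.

D_f ≈ 240 km

In SI: d = 7730 m, v = 40100 m/s.
ρ_i^0.313 = 3150^0.313 = 12.44
d^0.83 = 7730^0.83 = 1687
v^0.42 = 40100^0.42 = 85.77
g^-0.26 = 3.7^-0.26 = 0.7117
D_tc = 0.115 × 12.44 × 1687 × 85.77 × 0.7117 = 1.473 × 10^5 m
D_f = 1.14 × (1.473 × 10^5)^1.03 = 2.400 × 10^5 m
     = 240.0 km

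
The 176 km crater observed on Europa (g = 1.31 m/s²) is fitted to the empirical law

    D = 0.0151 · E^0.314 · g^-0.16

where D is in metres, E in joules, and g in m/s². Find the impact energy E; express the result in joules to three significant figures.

E ≈ 3.67 × 10^22 J

Rearranging: E = [D / (0.0151 · g^-0.16)]^(1/0.314).
D = 176000 m.
g^-0.16 = 1.31^-0.16 = 0.9577
D / (0.0151 × 0.9577) = 176000 / (0.01446) = 1.217 × 10^7
E = (1.217 × 10^7)^3.1847 = 3.669 × 10^22 J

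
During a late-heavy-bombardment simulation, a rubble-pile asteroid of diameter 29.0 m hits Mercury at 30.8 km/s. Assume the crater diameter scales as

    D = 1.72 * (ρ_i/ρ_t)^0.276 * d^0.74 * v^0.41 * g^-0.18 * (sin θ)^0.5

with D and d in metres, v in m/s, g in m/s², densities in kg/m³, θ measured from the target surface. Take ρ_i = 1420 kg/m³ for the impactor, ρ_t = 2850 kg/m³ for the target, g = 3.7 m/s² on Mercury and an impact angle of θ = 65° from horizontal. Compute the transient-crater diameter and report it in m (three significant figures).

D ≈ 893 m

In SI units: v = 30800 m/s.
(ρ_i/ρ_t)^0.276 = (1420/2850)^0.276 = 0.8251
d^0.74 = 29^0.74 = 12.08
v^0.41 = 30800^0.41 = 69.23
g^-0.18 = 3.7^-0.18 = 0.7902
(sin 65°)^0.5 = 0.9063^0.5 = 0.9520
D = 1.72 × 0.8251 × 12.08 × 69.23 × 0.7902 × 0.9520 = 892.8 m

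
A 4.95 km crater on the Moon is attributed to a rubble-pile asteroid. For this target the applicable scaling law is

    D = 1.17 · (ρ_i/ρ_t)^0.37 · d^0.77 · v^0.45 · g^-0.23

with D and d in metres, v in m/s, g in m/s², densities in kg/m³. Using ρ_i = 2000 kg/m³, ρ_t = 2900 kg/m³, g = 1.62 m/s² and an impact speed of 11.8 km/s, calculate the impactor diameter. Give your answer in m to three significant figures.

Rearranging for d: d = [D / (1.17 · (2000/2900)^0.37 · 11800^0.45 · 1.62^-0.23)]^(1/0.77).
D = 4950 m.
(2000/2900)^0.37 = 0.8716
11800^0.45 = 67.97
1.62^-0.23 = 0.8950
Denominator = 1.17 × 0.8716 × 67.97 × 0.8950 = 62.04
D / 62.04 = 4950 / 62.04 = 79.79
d = 79.79^(1/0.77) = 79.79^1.2987 = 295.2 m

d ≈ 295 m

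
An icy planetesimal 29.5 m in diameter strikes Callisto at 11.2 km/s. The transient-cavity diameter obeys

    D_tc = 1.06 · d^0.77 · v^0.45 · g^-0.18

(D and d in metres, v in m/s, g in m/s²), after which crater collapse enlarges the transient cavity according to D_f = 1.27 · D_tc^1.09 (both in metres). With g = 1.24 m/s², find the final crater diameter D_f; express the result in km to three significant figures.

D_f ≈ 2.15 km

v = 11200 m/s.
d^0.77 = 29.5^0.77 = 13.54
v^0.45 = 11200^0.45 = 66.40
g^-0.18 = 1.24^-0.18 = 0.9620
D_tc = 1.06 × 13.54 × 66.40 × 0.9620 = 916.8 m
D_f = 1.27 × (916.8)^1.09 = 2151 m
     = 2.151 km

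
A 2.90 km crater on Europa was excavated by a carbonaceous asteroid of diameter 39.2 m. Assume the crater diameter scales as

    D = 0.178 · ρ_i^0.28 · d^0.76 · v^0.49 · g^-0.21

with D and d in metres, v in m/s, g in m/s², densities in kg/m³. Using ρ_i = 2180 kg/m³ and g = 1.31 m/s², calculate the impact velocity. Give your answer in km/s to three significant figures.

v ≈ 18.5 km/s

Rearranging for v: v = [D / (0.178 · 2180^0.28 · 39.2^0.76 · 1.31^-0.21)]^(1/0.49).
D = 2900 m.
2180^0.28 = 8.605
39.2^0.76 = 16.25
1.31^-0.21 = 0.9449
Denominator = 0.178 × 8.605 × 16.25 × 0.9449 = 23.52
D / 23.52 = 2900 / 23.52 = 123.3
v = 123.3^(1/0.49) = 123.3^2.0408 = 18503 m/s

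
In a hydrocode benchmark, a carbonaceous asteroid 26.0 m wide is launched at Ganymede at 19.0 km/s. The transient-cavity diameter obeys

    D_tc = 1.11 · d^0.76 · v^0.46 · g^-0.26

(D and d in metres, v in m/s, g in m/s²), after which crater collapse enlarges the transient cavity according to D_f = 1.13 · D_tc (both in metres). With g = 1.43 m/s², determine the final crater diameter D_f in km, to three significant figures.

v = 19000 m/s.
d^0.76 = 26^0.76 = 11.90
v^0.46 = 19000^0.46 = 92.95
g^-0.26 = 1.43^-0.26 = 0.9112
D_tc = 1.11 × 11.90 × 92.95 × 0.9112 = 1119 m
D_f = 1.13 × 1119 = 1264 m
     = 1.264 km

D_f ≈ 1.26 km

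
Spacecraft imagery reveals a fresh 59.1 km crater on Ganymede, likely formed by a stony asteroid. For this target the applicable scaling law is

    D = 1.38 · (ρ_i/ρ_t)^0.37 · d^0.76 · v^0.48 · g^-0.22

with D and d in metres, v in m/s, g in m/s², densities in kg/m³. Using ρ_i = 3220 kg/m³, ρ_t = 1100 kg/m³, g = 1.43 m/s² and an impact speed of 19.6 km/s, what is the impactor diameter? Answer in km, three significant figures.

Rearranging for d: d = [D / (1.38 · (3220/1100)^0.37 · 19600^0.48 · 1.43^-0.22)]^(1/0.76).
D = 59100 m.
(3220/1100)^0.37 = 1.488
19600^0.48 = 114.9
1.43^-0.22 = 0.9243
Denominator = 1.38 × 1.488 × 114.9 × 0.9243 = 218.1
D / 218.1 = 59100 / 218.1 = 271.0
d = 271.0^(1/0.76) = 271.0^1.3158 = 1590 m

d ≈ 1.59 km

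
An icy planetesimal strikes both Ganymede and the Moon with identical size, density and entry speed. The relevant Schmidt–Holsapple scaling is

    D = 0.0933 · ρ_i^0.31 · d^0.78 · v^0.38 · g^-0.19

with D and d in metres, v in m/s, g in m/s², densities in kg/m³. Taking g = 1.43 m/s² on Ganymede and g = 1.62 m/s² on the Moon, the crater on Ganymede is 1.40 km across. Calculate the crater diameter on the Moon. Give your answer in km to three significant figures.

All impactor-dependent factors cancel in the ratio, leaving D_Moon/D_Ganymede = (g_Moon/g_Ganymede)^-0.19.
(1.62/1.43)^-0.19 = 1.133^-0.19 = 0.9766
D_Moon = 0.9766 × 1.40 km = 1.37 km

D ≈ 1.37 km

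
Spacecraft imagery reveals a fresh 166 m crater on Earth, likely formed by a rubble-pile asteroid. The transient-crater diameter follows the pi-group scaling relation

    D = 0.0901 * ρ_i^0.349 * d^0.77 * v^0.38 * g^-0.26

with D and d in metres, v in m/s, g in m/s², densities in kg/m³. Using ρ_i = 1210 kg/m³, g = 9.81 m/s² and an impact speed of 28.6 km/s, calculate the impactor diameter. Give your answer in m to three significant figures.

Rearranging for d: d = [D / (0.0901 · 1210^0.349 · 28600^0.38 · 9.81^-0.26)]^(1/0.77).
1210^0.349 = 11.91
28600^0.38 = 49.36
9.81^-0.26 = 0.5523
Denominator = 0.0901 × 11.91 × 49.36 × 0.5523 = 29.25
D / 29.25 = 166 / 29.25 = 5.675
d = 5.675^(1/0.77) = 5.675^1.2987 = 9.532 m

d ≈ 9.53 m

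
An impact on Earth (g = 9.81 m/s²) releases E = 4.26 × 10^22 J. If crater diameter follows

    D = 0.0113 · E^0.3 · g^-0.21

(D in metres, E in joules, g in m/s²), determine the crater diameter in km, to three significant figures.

D ≈ 43.0 km

E^0.3 = (4.26 × 10^22)^0.3 = 6.149 × 10^6
g^-0.21 = 9.81^-0.21 = 0.6191
D = 0.0113 × 6.149 × 10^6 × 0.6191 = 43017 m
   = 43.02 km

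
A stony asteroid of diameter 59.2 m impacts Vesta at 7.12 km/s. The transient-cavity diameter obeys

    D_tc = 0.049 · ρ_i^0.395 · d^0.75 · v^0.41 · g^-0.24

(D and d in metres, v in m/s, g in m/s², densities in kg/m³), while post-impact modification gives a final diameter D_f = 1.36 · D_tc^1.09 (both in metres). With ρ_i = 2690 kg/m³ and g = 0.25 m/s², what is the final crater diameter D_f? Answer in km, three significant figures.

v = 7120 m/s.
ρ_i^0.395 = 2690^0.395 = 22.63
d^0.75 = 59.2^0.75 = 21.34
v^0.41 = 7120^0.41 = 37.98
g^-0.24 = 0.25^-0.24 = 1.395
D_tc = 0.049 × 22.63 × 21.34 × 37.98 × 1.395 = 1254 m
D_f = 1.36 × (1254)^1.09 = 3241 m
     = 3.241 km

D_f ≈ 3.24 km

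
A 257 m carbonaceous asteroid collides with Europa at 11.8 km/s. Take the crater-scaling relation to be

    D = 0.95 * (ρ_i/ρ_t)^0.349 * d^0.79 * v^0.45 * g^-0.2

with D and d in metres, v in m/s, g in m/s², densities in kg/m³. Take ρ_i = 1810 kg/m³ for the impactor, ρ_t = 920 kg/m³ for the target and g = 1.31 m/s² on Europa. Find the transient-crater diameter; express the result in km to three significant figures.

In SI units: v = 11800 m/s.
(ρ_i/ρ_t)^0.349 = (1810/920)^0.349 = 1.266
d^0.79 = 257^0.79 = 80.14
v^0.45 = 11800^0.45 = 67.97
g^-0.2 = 1.31^-0.2 = 0.9474
D = 0.95 × 1.266 × 80.14 × 67.97 × 0.9474 = 6207 m
   = 6.207 km

D ≈ 6.21 km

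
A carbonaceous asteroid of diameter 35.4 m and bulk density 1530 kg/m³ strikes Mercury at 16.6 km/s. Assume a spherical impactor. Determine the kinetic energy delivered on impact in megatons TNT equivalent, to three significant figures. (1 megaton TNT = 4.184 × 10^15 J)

E ≈ 1.17 Mt TNT

v = 16600 m/s.
Mass m = (π/6) ρ d³ = (π/6) × 1530 × (35.4)³ = 3.554 × 10^7 kg
E = ½ m v² = 0.5 × 3.554 × 10^7 × (16600)² = 4.897 × 10^15 J
   = 4.897 × 10^15 / 4.184×10^15 = 1.170 Mt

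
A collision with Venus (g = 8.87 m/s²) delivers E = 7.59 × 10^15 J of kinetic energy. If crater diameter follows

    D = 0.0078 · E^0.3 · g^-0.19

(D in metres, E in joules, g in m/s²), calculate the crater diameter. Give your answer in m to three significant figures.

D ≈ 299 m

E^0.3 = (7.59 × 10^15)^0.3 = 5.809 × 10^4
g^-0.19 = 8.87^-0.19 = 0.6605
D = 0.0078 × 5.809 × 10^4 × 0.6605 = 299.3 m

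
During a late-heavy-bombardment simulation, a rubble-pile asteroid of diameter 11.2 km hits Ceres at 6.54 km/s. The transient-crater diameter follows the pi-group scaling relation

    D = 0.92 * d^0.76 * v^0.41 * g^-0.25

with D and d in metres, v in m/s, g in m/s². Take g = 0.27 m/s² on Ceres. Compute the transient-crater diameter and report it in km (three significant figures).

In SI units: d = 11200 m, v = 6540 m/s.
d^0.76 = 11200^0.76 = 1195
v^0.41 = 6540^0.41 = 36.68
g^-0.25 = 0.27^-0.25 = 1.387
D = 0.92 × 1195 × 36.68 × 1.387 = 55932 m
   = 55.93 km

D ≈ 55.9 km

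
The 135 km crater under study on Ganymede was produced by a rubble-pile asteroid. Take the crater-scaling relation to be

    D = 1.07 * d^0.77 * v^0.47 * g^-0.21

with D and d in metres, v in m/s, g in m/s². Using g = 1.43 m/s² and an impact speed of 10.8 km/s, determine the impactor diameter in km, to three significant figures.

d ≈ 16.0 km

Rearranging for d: d = [D / (1.07 · 10800^0.47 · 1.43^-0.21)]^(1/0.77).
D = 135000 m.
10800^0.47 = 78.65
1.43^-0.21 = 0.9276
Denominator = 1.07 × 78.65 × 0.9276 = 78.06
D / 78.06 = 135000 / 78.06 = 1729
d = 1729^(1/0.77) = 1729^1.2987 = 16030 m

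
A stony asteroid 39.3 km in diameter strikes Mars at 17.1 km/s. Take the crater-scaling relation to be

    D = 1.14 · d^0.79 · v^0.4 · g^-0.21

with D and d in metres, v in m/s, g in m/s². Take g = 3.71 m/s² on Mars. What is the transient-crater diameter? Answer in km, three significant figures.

D ≈ 182 km

In SI units: d = 39300 m, v = 17100 m/s.
d^0.79 = 39300^0.79 = 4262
v^0.4 = 17100^0.4 = 49.34
g^-0.21 = 3.71^-0.21 = 0.7593
D = 1.14 × 4262 × 49.34 × 0.7593 = 1.820 × 10^5 m
   = 182.0 km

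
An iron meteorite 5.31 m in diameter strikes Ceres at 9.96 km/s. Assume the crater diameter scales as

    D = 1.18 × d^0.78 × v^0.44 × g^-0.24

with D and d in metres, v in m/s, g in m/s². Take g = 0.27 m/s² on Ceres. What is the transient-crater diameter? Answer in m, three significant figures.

In SI units: v = 9960 m/s.
d^0.78 = 5.31^0.78 = 3.678
v^0.44 = 9960^0.44 = 57.44
g^-0.24 = 0.27^-0.24 = 1.369
D = 1.18 × 3.678 × 57.44 × 1.369 = 341.3 m

D ≈ 341 m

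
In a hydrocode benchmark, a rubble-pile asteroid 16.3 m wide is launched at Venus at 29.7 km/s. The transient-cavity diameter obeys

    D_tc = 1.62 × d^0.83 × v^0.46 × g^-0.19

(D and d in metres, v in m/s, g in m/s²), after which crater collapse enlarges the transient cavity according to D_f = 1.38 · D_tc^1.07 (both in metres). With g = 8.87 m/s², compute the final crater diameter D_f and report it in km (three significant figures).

D_f ≈ 2.81 km

v = 29700 m/s.
d^0.83 = 16.3^0.83 = 10.14
v^0.46 = 29700^0.46 = 114.1
g^-0.19 = 8.87^-0.19 = 0.6605
D_tc = 1.62 × 10.14 × 114.1 × 0.6605 = 1238 m
D_f = 1.38 × (1238)^1.07 = 2812 m
     = 2.812 km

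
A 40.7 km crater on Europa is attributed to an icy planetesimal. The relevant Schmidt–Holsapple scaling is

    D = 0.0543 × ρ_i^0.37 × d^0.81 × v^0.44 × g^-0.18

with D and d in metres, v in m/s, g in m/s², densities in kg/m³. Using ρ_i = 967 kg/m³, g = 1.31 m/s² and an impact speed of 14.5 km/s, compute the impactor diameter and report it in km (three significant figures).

d ≈ 4.52 km

Rearranging for d: d = [D / (0.0543 · 967^0.37 · 14500^0.44 · 1.31^-0.18)]^(1/0.81).
D = 40700 m.
967^0.37 = 12.72
14500^0.44 = 67.76
1.31^-0.18 = 0.9526
Denominator = 0.0543 × 12.72 × 67.76 × 0.9526 = 44.58
D / 44.58 = 40700 / 44.58 = 913.0
d = 913.0^(1/0.81) = 913.0^1.2346 = 4519 m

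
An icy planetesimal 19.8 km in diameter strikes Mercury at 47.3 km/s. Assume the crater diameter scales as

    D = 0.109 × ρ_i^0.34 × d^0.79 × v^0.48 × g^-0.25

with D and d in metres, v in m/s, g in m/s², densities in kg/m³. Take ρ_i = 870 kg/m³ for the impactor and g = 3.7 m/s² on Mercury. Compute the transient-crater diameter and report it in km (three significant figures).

D ≈ 341 km

In SI units: d = 19800 m, v = 47300 m/s.
ρ_i^0.34 = 870^0.34 = 9.987
d^0.79 = 19800^0.79 = 2480
v^0.48 = 47300^0.48 = 175.4
g^-0.25 = 3.7^-0.25 = 0.7210
D = 0.109 × 9.987 × 2480 × 175.4 × 0.7210 = 3.414 × 10^5 m
   = 341.4 km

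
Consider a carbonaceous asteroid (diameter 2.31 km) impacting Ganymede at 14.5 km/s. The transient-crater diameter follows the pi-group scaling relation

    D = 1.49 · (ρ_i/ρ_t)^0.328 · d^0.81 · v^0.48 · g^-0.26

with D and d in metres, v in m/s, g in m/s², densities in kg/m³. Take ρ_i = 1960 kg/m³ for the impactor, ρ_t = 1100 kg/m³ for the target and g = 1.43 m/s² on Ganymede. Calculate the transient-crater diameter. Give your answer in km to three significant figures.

In SI units: d = 2310 m, v = 14500 m/s.
(ρ_i/ρ_t)^0.328 = (1960/1100)^0.328 = 1.209
d^0.81 = 2310^0.81 = 530.3
v^0.48 = 14500^0.48 = 99.42
g^-0.26 = 1.43^-0.26 = 0.9112
D = 1.49 × 1.209 × 530.3 × 99.42 × 0.9112 = 86541 m
   = 86.54 km

D ≈ 86.5 km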